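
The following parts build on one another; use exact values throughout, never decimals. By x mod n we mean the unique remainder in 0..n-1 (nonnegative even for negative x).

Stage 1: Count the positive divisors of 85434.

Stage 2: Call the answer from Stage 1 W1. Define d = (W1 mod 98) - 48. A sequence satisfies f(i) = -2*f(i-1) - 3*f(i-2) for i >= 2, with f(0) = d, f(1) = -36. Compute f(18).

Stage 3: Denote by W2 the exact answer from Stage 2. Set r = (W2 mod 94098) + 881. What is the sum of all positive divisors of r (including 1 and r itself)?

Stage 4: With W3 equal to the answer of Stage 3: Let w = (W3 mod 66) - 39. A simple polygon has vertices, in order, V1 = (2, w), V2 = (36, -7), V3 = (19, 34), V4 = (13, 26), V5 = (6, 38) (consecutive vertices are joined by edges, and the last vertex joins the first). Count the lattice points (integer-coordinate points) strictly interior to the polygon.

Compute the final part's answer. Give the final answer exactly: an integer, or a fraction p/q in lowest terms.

1321

Stage 1: 85434 = 2 * 3 * 29 * 491; number of divisors = (1+1) * (1+1) * (1+1) * (1+1) = 16; answer 16
Stage 2: W1 = 16; d = -32; f(2) = -2*(-36) - 3*(-32) = 168; iterating: f(2)=168, f(3)=-228, f(4)=-48, f(5)=780, f(6)=-1416, f(7)=492, f(8)=3264, f(9)=-8004, f(10)=6216, f(11)=11580, f(12)=-41808, f(13)=48876, f(14)=27672, f(15)=-201972, f(16)=320928, f(17)=-35940, f(18)=-890904; answer -890904
Stage 3: W2 = -890904; r = 50957; 50957 is prime, so its only divisors are 1 and 50957; sigma = 1 + 50957 = 50958; answer 50958
Stage 4: W3 = 50958; w = -33; cross terms: (2*-7 - 36*-33)=1174, (36*34 - 19*-7)=1357, (19*26 - 13*34)=52, (13*38 - 6*26)=338, (6*-33 - 2*38)=-274; twice the area = |2647| = 2647; area = 2647/2; boundary points = 2 + 1 + 2 + 1 + 1 = 7; strictly interior points = area - boundary/2 + 1 = 1321; answer 1321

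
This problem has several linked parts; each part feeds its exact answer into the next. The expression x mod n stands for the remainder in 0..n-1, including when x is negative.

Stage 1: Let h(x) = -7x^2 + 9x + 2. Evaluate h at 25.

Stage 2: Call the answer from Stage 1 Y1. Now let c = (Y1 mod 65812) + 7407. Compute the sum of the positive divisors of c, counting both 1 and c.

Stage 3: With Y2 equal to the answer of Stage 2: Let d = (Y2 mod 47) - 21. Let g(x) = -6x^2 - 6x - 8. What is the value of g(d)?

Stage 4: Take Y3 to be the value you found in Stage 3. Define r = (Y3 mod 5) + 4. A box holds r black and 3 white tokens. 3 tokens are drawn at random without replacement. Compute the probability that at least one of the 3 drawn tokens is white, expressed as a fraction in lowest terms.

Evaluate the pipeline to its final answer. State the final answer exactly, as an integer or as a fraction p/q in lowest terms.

Stage 1: -7*(25)^2 + 9*(25)^1 + 2 = (-4375) + (225) + (2) = -4148; answer -4148
Stage 2: Y1 = -4148; c = 69071; 69071 = 17^2 * 239; sigma = (1 + 17 + 289) * (1 + 239) = 307 * 240 = 73680; answer 73680
Stage 3: Y2 = 73680; d = 10; -6*(10)^2 - 6*(10)^1 - 8 = (-600) + (-60) + (-8) = -668; answer -668
Stage 4: Y3 = -668; r = 6; total draws C(9,3) = 84; complement C(6,3) = 20; favorable 84 - 20 = 64; P = 16/21; answer 16/21

16/21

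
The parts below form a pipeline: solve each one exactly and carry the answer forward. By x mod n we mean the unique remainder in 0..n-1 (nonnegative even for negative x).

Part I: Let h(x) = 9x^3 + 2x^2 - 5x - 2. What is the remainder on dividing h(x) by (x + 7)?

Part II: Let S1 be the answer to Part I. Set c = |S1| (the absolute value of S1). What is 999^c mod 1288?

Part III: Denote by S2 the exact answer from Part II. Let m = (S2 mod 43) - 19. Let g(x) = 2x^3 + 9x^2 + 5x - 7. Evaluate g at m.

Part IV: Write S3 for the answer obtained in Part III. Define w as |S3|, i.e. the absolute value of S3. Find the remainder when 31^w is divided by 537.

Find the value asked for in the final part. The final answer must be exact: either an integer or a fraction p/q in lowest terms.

Part I: remainder = value at the root: 9*(-7)^3 + 2*(-7)^2 - 5*(-7)^1 - 2 = (-3087) + (98) + (35) + (-2) = -2956; answer -2956
Part II: S1 = -2956; c = 2956; squarings mod 1288: 999^1=999, 999^2=1089, 999^4=961, 999^8=25, 999^16=625, 999^32=361, 999^64=233, 999^128=193, 999^256=1185, 999^512=305, 999^1024=289, 999^2048=1089; 999^2956 = 999^4 * 999^8 * 999^128 * 999^256 * 999^512 * 999^2048 = 1129 (mod 1288); answer 1129
Part III: S2 = 1129; m = -8; 2*(-8)^3 + 9*(-8)^2 + 5*(-8)^1 - 7 = (-1024) + (576) + (-40) + (-7) = -495; answer -495
Part IV: S3 = -495; w = 495; squarings mod 537: 31^1=31, 31^2=424, 31^4=418, 31^8=199, 31^16=400, 31^32=511, 31^64=139, 31^128=526, 31^256=121; 31^495 = 31^1 * 31^2 * 31^4 * 31^8 * 31^32 * 31^64 * 31^128 * 31^256 = 244 (mod 537); answer 244

244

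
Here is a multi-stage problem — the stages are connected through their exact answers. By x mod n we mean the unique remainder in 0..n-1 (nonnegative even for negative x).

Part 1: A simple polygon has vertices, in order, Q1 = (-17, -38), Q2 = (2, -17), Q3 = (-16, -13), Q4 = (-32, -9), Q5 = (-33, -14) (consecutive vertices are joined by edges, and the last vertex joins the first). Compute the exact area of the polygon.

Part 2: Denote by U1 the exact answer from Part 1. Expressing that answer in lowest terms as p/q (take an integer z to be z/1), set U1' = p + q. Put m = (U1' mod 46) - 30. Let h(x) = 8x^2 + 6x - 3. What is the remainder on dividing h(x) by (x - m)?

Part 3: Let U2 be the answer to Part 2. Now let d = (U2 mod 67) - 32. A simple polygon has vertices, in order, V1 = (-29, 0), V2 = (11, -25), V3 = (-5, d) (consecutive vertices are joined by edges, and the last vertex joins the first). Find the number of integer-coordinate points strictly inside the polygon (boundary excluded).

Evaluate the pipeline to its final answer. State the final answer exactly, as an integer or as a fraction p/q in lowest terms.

835

Part 1: cross terms: (-17*-17 - 2*-38)=365, (2*-13 - -16*-17)=-298, (-16*-9 - -32*-13)=-272, (-32*-14 - -33*-9)=151, (-33*-38 - -17*-14)=1016; twice the area = |962| = 962; area = 481; answer 481
Part 2: U1 = 481; threaded value p + q = 482; m = -8; remainder = value at the root: 8*(-8)^2 + 6*(-8)^1 - 3 = (512) + (-48) + (-3) = 461; answer 461
Part 3: U2 = 461; d = 27; cross terms: (-29*-25 - 11*0)=725, (11*27 - -5*-25)=172, (-5*0 - -29*27)=783; twice the area = |1680| = 1680; area = 840; boundary points = 5 + 4 + 3 = 12; strictly interior points = area - boundary/2 + 1 = 835; answer 835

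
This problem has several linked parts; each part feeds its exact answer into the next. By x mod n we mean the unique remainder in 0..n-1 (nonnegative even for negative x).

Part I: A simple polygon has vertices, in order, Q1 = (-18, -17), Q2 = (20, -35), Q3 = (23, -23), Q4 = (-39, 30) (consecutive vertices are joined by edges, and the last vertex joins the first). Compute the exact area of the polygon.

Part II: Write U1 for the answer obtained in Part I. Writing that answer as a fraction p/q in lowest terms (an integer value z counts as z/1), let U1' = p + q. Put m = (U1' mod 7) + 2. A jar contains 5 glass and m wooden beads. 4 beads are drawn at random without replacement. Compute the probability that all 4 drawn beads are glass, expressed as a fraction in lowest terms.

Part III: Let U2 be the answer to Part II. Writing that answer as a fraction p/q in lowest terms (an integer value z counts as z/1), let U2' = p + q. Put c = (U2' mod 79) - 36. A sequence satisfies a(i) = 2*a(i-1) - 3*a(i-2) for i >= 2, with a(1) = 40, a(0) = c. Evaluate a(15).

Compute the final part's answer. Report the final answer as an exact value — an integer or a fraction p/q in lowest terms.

Part I: cross terms: (-18*-35 - 20*-17)=970, (20*-23 - 23*-35)=345, (23*30 - -39*-23)=-207, (-39*-17 - -18*30)=1203; twice the area = |2311| = 2311; area = 2311/2; answer 2311/2
Part II: U1 = 2311/2; threaded value p + q = 2313; m = 5; total draws C(10,4) = 210; favorable C(5,4) = 5; P = 1/42; answer 1/42
Part III: U2 = 1/42; threaded value p + q = 43; c = 7; a(2) = 2*(40) - 3*(7) = 59; iterating: a(2)=59, a(3)=-2, a(4)=-181, a(5)=-356, a(6)=-169, a(7)=730, a(8)=1967, a(9)=1744, a(10)=-2413, a(11)=-10058, a(12)=-12877, a(13)=4420, a(14)=47471, a(15)=81682; answer 81682

81682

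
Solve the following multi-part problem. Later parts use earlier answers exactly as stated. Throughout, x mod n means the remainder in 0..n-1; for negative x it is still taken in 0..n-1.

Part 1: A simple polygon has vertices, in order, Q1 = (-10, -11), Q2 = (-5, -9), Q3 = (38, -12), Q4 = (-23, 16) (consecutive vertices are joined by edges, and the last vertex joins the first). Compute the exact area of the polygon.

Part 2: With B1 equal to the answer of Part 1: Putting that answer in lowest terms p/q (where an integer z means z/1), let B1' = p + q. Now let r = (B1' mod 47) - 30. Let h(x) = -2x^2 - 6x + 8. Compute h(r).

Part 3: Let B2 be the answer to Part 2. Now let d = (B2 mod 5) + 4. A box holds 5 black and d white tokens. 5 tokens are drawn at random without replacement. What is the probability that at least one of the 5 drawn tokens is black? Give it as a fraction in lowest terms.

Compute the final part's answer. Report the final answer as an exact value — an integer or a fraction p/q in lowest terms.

76/77

Part 1: cross terms: (-10*-9 - -5*-11)=35, (-5*-12 - 38*-9)=402, (38*16 - -23*-12)=332, (-23*-11 - -10*16)=413; twice the area = |1182| = 1182; area = 591; answer 591
Part 2: B1 = 591; threaded value p + q = 592; r = -2; -2*(-2)^2 - 6*(-2)^1 + 8 = (-8) + (12) + (8) = 12; answer 12
Part 3: B2 = 12; d = 6; total draws C(11,5) = 462; complement C(6,5) = 6; favorable 462 - 6 = 456; P = 76/77; answer 76/77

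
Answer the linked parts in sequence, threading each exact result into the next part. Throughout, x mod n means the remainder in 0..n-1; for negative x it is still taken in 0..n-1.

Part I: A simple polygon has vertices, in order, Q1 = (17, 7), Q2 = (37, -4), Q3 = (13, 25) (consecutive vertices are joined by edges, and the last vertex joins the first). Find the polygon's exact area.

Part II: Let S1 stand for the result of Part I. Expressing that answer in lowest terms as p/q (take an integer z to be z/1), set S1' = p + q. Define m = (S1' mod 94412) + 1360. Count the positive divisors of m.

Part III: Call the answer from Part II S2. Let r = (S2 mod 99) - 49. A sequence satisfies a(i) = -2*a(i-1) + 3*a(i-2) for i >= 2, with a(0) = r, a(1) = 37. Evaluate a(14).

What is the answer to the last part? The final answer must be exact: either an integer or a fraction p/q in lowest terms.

-95659403

Part I: cross terms: (17*-4 - 37*7)=-327, (37*25 - 13*-4)=977, (13*7 - 17*25)=-334; twice the area = |316| = 316; area = 158; answer 158
Part II: S1 = 158; threaded value p + q = 159; m = 1519; 1519 = 7^2 * 31; number of divisors = (2+1) * (1+1) = 6; answer 6
Part III: S2 = 6; r = -43; a(2) = -2*(37) + 3*(-43) = -203; iterating: a(2)=-203, a(3)=517, a(4)=-1643, a(5)=4837, a(6)=-14603, a(7)=43717, a(8)=-131243, a(9)=393637, a(10)=-1181003, a(11)=3542917, a(12)=-10628843, a(13)=31886437, a(14)=-95659403; answer -95659403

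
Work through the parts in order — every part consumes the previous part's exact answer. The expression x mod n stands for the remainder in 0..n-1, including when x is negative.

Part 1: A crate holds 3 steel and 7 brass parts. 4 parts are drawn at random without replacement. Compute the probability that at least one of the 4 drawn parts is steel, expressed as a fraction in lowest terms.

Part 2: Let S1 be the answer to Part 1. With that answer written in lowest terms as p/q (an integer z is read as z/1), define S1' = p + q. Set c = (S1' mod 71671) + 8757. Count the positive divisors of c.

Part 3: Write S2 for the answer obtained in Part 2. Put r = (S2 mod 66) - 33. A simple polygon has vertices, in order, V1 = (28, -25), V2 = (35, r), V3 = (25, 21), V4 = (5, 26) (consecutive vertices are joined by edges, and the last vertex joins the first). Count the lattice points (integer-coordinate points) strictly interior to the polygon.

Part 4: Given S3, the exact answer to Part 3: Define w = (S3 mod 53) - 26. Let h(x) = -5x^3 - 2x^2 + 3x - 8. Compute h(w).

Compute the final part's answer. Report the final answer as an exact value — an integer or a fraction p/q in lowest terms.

-1142

Part 1: total draws C(10,4) = 210; complement C(7,4) = 35; favorable 210 - 35 = 175; P = 5/6; answer 5/6
Part 2: S1 = 5/6; threaded value p + q = 11; c = 8768; 8768 = 2^6 * 137; number of divisors = (6+1) * (1+1) = 14; answer 14
Part 3: S2 = 14; r = -19; cross terms: (28*-19 - 35*-25)=343, (35*21 - 25*-19)=1210, (25*26 - 5*21)=545, (5*-25 - 28*26)=-853; twice the area = |1245| = 1245; area = 1245/2; boundary points = 1 + 10 + 5 + 1 = 17; strictly interior points = area - boundary/2 + 1 = 615; answer 615
Part 4: S3 = 615; w = 6; -5*(6)^3 - 2*(6)^2 + 3*(6)^1 - 8 = (-1080) + (-72) + (18) + (-8) = -1142; answer -1142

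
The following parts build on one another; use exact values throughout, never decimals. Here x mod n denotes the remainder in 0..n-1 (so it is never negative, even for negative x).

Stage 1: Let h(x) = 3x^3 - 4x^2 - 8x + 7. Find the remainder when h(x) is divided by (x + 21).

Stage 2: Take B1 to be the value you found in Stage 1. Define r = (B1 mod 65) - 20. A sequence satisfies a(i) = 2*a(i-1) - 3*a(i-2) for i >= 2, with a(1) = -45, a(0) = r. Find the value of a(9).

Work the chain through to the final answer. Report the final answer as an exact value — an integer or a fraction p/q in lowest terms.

-1269

Stage 1: remainder = value at the root: 3*(-21)^3 - 4*(-21)^2 - 8*(-21)^1 + 7 = (-27783) + (-1764) + (168) + (7) = -29372; answer -29372
Stage 2: B1 = -29372; r = -12; a(2) = 2*(-45) - 3*(-12) = -54; iterating: a(2)=-54, a(3)=27, a(4)=216, a(5)=351, a(6)=54, a(7)=-945, a(8)=-2052, a(9)=-1269; answer -1269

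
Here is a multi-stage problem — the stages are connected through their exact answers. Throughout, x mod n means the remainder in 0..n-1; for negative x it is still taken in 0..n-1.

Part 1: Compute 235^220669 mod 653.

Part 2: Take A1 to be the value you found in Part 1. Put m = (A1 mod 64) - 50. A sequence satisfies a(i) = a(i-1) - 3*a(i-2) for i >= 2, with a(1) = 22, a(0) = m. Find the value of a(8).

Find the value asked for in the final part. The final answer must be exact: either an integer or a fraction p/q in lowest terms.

Part 1: squarings mod 653: 235^1=235, 235^2=373, 235^4=40, 235^8=294, 235^16=240, 235^32=136, 235^64=212, 235^128=540, 235^256=362, 235^512=444, 235^1024=583, 235^2048=329, 235^4096=496, 235^8192=488, 235^16384=452, 235^32768=568, 235^65536=42, 235^131072=458; 235^220669 = 235^1 * 235^4 * 235^8 * 235^16 * 235^32 * 235^64 * 235^128 * 235^256 * 235^1024 * 235^2048 * 235^4096 * 235^16384 * 235^65536 * 235^131072 = 353 (mod 653); answer 353
Part 2: A1 = 353; m = -17; a(2) = 1*(22) - 3*(-17) = 73; iterating: a(2)=73, a(3)=7, a(4)=-212, a(5)=-233, a(6)=403, a(7)=1102, a(8)=-107; answer -107

-107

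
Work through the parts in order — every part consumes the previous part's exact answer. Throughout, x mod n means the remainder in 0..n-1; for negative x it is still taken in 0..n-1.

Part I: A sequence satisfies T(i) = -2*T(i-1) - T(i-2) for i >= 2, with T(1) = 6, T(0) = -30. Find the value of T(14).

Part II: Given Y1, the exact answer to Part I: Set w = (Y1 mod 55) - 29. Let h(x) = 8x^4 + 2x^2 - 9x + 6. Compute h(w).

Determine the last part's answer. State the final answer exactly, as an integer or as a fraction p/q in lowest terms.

Part I: T(2) = -2*(6) - 1*(-30) = 18; iterating: T(2)=18, T(3)=-42, T(4)=66, T(5)=-90, T(6)=114, T(7)=-138, T(8)=162, T(9)=-186, T(10)=210, T(11)=-234, T(12)=258, T(13)=-282, T(14)=306; answer 306
Part II: Y1 = 306; w = 2; 8*(2)^4 + 2*(2)^2 - 9*(2)^1 + 6 = (128) + (8) + (-18) + (6) = 124; answer 124

124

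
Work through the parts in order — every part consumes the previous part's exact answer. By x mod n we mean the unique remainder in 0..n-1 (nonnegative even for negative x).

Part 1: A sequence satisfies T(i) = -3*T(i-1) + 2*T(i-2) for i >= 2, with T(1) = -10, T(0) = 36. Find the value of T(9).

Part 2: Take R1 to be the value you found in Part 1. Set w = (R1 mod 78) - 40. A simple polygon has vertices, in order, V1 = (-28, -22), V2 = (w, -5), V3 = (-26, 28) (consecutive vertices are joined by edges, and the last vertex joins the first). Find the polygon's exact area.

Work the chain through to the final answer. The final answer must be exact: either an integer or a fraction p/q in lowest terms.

Part 1: T(2) = -3*(-10) + 2*(36) = 102; iterating: T(2)=102, T(3)=-326, T(4)=1182, T(5)=-4198, T(6)=14958, T(7)=-53270, T(8)=189726, T(9)=-675718; answer -675718
Part 2: R1 = -675718; w = 34; cross terms: (-28*-5 - 34*-22)=888, (34*28 - -26*-5)=822, (-26*-22 - -28*28)=1356; twice the area = |3066| = 3066; area = 1533; answer 1533

1533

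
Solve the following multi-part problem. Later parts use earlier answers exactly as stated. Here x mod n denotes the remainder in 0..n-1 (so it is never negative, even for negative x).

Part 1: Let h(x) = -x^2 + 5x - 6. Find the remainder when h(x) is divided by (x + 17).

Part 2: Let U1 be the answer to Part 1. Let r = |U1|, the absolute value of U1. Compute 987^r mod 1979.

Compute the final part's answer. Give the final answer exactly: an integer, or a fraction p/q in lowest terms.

Part 1: remainder = value at the root: -1*(-17)^2 + 5*(-17)^1 - 6 = (-289) + (-85) + (-6) = -380; answer -380
Part 2: U1 = -380; r = 380; squarings mod 1979: 987^1=987, 987^2=501, 987^4=1647, 987^8=1379, 987^16=1801, 987^32=20, 987^64=400, 987^128=1680, 987^256=346; 987^380 = 987^4 * 987^8 * 987^16 * 987^32 * 987^64 * 987^256 = 252 (mod 1979); answer 252

252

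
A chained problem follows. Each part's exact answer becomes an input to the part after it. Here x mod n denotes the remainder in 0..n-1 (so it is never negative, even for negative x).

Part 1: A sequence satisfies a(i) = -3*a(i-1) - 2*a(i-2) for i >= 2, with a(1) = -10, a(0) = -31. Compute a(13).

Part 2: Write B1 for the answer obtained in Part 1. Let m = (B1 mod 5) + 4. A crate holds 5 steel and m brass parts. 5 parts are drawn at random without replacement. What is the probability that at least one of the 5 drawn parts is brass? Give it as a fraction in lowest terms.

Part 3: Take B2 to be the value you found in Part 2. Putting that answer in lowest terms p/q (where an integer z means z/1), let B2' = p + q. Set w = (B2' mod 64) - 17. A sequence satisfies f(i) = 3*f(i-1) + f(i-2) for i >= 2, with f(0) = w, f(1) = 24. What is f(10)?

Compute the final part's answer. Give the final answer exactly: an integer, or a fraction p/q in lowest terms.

Part 1: a(2) = -3*(-10) - 2*(-31) = 92; iterating: a(2)=92, a(3)=-256, a(4)=584, a(5)=-1240, a(6)=2552, a(7)=-5176, a(8)=10424, a(9)=-20920, a(10)=41912, a(11)=-83896, a(12)=167864, a(13)=-335800; answer -335800
Part 2: B1 = -335800; m = 4; total draws C(9,5) = 126; complement C(5,5) = 1; favorable 126 - 1 = 125; P = 125/126; answer 125/126
Part 3: B2 = 125/126; threaded value p + q = 251; w = 42; f(2) = 3*(24) + 1*(42) = 114; iterating: f(2)=114, f(3)=366, f(4)=1212, f(5)=4002, f(6)=13218, f(7)=43656, f(8)=144186, f(9)=476214, f(10)=1572828; answer 1572828

1572828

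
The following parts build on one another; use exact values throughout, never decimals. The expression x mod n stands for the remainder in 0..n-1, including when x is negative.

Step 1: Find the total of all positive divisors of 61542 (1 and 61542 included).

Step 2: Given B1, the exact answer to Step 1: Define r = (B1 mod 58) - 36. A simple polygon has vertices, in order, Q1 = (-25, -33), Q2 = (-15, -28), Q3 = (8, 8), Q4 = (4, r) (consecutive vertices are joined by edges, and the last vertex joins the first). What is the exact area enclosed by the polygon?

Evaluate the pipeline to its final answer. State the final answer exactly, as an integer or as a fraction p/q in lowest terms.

Step 1: 61542 = 2 * 3^2 * 13 * 263; sigma = (1 + 2) * (1 + 3 + 9) * (1 + 13) * (1 + 263) = 3 * 13 * 14 * 264 = 144144; answer 144144
Step 2: B1 = 144144; r = -22; cross terms: (-25*-28 - -15*-33)=205, (-15*8 - 8*-28)=104, (8*-22 - 4*8)=-208, (4*-33 - -25*-22)=-682; twice the area = |-581| = 581; area = 581/2; answer 581/2

581/2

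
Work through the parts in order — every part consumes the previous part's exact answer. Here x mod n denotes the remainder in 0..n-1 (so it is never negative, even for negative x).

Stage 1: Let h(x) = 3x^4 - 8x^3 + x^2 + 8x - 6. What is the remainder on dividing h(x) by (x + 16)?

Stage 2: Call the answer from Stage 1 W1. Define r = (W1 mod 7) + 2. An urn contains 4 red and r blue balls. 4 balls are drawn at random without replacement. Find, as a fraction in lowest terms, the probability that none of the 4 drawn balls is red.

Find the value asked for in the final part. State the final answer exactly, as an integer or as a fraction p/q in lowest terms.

5/126

Stage 1: remainder = value at the root: 3*(-16)^4 - 8*(-16)^3 + 1*(-16)^2 + 8*(-16)^1 - 6 = (196608) + (32768) + (256) + (-128) + (-6) = 229498; answer 229498
Stage 2: W1 = 229498; r = 5; total draws C(9,4) = 126; favorable C(5,4) = 5; P = 5/126; answer 5/126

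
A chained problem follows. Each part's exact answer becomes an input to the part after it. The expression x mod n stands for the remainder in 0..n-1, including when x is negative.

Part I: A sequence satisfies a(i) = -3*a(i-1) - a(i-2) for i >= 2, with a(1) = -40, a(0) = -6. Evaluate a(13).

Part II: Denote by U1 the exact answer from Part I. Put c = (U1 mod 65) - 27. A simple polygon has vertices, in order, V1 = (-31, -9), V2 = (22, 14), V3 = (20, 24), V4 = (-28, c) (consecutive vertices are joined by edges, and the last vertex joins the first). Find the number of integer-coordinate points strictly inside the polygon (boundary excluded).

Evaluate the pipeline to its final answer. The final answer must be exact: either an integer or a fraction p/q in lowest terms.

Part I: a(2) = -3*(-40) - 1*(-6) = 126; iterating: a(2)=126, a(3)=-338, a(4)=888, a(5)=-2326, a(6)=6090, a(7)=-15944, a(8)=41742, a(9)=-109282, a(10)=286104, a(11)=-749030, a(12)=1960986, a(13)=-5133928; answer -5133928
Part II: U1 = -5133928; c = 5; cross terms: (-31*14 - 22*-9)=-236, (22*24 - 20*14)=248, (20*5 - -28*24)=772, (-28*-9 - -31*5)=407; twice the area = |1191| = 1191; area = 1191/2; boundary points = 1 + 2 + 1 + 1 = 5; strictly interior points = area - boundary/2 + 1 = 594; answer 594

594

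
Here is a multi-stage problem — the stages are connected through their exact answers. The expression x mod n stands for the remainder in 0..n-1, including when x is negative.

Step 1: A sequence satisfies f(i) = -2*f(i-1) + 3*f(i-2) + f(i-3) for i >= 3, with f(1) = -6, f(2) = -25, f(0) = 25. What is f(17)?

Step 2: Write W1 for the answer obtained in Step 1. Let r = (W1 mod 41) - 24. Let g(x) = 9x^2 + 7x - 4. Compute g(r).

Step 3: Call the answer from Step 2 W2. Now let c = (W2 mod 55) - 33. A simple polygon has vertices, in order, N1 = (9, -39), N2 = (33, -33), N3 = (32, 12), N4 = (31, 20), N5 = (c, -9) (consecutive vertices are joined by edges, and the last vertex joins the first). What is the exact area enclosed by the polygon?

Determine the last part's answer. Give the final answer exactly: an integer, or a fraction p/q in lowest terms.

1551

Step 1: f(3) = -2*(-25) + 3*(-6) + 1*(25) = 57; iterating: f(3)=57, f(4)=-195, f(5)=536, f(6)=-1600, f(7)=4613, f(8)=-13490, f(9)=39219, f(10)=-114295, f(11)=332757, f(12)=-969180, f(13)=2822336, f(14)=-8219455, f(15)=23936738, f(16)=-69709505, f(17)=203009769; answer 203009769
Step 2: W1 = 203009769; r = 8; 9*(8)^2 + 7*(8)^1 - 4 = (576) + (56) + (-4) = 628; answer 628
Step 3: W2 = 628; c = -10; cross terms: (9*-33 - 33*-39)=990, (33*12 - 32*-33)=1452, (32*20 - 31*12)=268, (31*-9 - -10*20)=-79, (-10*-39 - 9*-9)=471; twice the area = |3102| = 3102; area = 1551; answer 1551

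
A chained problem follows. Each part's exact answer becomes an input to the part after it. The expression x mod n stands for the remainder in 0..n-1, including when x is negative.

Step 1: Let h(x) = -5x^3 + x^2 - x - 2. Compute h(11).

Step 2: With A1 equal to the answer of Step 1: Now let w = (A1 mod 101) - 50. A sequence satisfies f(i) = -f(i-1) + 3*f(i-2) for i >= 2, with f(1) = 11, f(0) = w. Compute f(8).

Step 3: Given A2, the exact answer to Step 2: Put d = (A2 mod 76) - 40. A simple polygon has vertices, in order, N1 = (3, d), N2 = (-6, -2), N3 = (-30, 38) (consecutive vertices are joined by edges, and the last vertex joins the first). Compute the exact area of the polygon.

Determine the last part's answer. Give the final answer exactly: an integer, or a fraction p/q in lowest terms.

Step 1: -5*(11)^3 + 1*(11)^2 - 1*(11)^1 - 2 = (-6655) + (121) + (-11) + (-2) = -6547; answer -6547
Step 2: A1 = -6547; w = -32; f(2) = -1*(11) + 3*(-32) = -107; iterating: f(2)=-107, f(3)=140, f(4)=-461, f(5)=881, f(6)=-2264, f(7)=4907, f(8)=-11699; answer -11699
Step 3: A2 = -11699; d = -35; cross terms: (3*-2 - -6*-35)=-216, (-6*38 - -30*-2)=-288, (-30*-35 - 3*38)=936; twice the area = |432| = 432; area = 216; answer 216

216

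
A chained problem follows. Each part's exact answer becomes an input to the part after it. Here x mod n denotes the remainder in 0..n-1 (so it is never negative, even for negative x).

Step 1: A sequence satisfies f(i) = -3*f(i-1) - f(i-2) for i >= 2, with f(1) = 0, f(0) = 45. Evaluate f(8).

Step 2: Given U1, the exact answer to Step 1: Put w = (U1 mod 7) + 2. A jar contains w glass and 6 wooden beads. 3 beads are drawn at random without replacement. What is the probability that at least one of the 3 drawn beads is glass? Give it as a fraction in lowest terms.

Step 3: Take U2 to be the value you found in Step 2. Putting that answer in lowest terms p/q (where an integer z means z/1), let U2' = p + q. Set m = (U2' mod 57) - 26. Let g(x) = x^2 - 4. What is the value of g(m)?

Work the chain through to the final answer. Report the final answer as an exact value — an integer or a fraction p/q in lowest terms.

437

Step 1: f(2) = -3*(0) - 1*(45) = -45; iterating: f(2)=-45, f(3)=135, f(4)=-360, f(5)=945, f(6)=-2475, f(7)=6480, f(8)=-16965; answer -16965
Step 2: U1 = -16965; w = 5; total draws C(11,3) = 165; complement C(6,3) = 20; favorable 165 - 20 = 145; P = 29/33; answer 29/33
Step 3: U2 = 29/33; threaded value p + q = 62; m = -21; 1*(-21)^2 - 4 = (441) + (-4) = 437; answer 437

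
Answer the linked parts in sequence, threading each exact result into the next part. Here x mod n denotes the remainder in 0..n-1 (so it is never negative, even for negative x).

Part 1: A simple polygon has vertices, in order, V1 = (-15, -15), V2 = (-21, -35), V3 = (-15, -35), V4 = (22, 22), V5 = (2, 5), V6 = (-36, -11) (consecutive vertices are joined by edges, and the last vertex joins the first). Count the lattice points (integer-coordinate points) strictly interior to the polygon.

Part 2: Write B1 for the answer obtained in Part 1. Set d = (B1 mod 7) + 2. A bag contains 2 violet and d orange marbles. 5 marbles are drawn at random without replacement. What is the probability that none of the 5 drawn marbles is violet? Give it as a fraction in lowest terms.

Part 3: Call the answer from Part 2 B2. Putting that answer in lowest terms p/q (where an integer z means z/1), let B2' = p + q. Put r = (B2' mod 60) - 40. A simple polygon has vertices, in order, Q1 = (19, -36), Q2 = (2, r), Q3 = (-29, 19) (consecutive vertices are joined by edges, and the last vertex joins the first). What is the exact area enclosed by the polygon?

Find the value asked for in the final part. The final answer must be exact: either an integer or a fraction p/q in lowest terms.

Part 1: cross terms: (-15*-35 - -21*-15)=210, (-21*-35 - -15*-35)=210, (-15*22 - 22*-35)=440, (22*5 - 2*22)=66, (2*-11 - -36*5)=158, (-36*-15 - -15*-11)=375; twice the area = |1459| = 1459; area = 1459/2; boundary points = 2 + 6 + 1 + 1 + 2 + 1 = 13; strictly interior points = area - boundary/2 + 1 = 724; answer 724
Part 2: B1 = 724; d = 5; total draws C(7,5) = 21; favorable C(5,5) = 1; P = 1/21; answer 1/21
Part 3: B2 = 1/21; threaded value p + q = 22; r = -18; cross terms: (19*-18 - 2*-36)=-270, (2*19 - -29*-18)=-484, (-29*-36 - 19*19)=683; twice the area = |-71| = 71; area = 71/2; answer 71/2

71/2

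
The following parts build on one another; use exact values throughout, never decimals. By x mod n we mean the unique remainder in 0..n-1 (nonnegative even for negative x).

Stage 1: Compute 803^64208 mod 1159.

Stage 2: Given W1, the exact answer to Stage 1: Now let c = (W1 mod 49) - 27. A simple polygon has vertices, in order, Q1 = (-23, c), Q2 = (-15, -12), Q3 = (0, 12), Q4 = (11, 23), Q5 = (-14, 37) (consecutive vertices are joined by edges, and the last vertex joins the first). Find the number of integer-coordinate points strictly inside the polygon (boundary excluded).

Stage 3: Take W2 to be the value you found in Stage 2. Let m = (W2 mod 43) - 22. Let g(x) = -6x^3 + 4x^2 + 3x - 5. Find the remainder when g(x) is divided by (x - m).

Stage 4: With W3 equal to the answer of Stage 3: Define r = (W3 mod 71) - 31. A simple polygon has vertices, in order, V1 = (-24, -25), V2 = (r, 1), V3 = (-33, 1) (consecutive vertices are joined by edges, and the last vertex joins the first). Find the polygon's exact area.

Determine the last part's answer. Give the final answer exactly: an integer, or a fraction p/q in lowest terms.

Stage 1: squarings mod 1159: 803^1=803, 803^2=405, 803^4=606, 803^8=992, 803^16=73, 803^32=693, 803^64=423, 803^128=443, 803^256=378, 803^512=327, 803^1024=301, 803^2048=199, 803^4096=195, 803^8192=937, 803^16384=606, 803^32768=992; 803^64208 = 803^16 * 803^64 * 803^128 * 803^512 * 803^2048 * 803^4096 * 803^8192 * 803^16384 * 803^32768 = 443 (mod 1159); answer 443
Stage 2: W1 = 443; c = -25; cross terms: (-23*-12 - -15*-25)=-99, (-15*12 - 0*-12)=-180, (0*23 - 11*12)=-132, (11*37 - -14*23)=729, (-14*-25 - -23*37)=1201; twice the area = |1519| = 1519; area = 1519/2; boundary points = 1 + 3 + 11 + 1 + 1 = 17; strictly interior points = area - boundary/2 + 1 = 752; answer 752
Stage 3: W2 = 752; m = -1; remainder = value at the root: -6*(-1)^3 + 4*(-1)^2 + 3*(-1)^1 - 5 = (6) + (4) + (-3) + (-5) = 2; answer 2
Stage 4: W3 = 2; r = -29; cross terms: (-24*1 - -29*-25)=-749, (-29*1 - -33*1)=4, (-33*-25 - -24*1)=849; twice the area = |104| = 104; area = 52; answer 52

52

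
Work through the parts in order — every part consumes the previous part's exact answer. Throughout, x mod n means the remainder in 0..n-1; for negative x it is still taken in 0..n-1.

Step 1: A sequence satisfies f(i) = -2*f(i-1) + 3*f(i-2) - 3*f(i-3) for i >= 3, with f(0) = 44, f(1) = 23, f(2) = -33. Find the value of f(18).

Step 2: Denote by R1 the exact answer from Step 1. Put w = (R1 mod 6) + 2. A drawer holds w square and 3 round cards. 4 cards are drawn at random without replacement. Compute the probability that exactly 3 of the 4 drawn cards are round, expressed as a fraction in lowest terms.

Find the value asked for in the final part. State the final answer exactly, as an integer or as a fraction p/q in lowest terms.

Step 1: f(3) = -2*(-33) + 3*(23) - 3*(44) = 3; iterating: f(3)=3, f(4)=-174, f(5)=456, f(6)=-1443, f(7)=4776, f(8)=-15249, f(9)=49155, f(10)=-158385, f(11)=509982, f(12)=-1642584, f(13)=5290269, f(14)=-17038236, f(15)=54875031, f(16)=-176735577, f(17)=569210955, f(18)=-1833253734; answer -1833253734
Step 2: R1 = -1833253734; w = 2; total draws C(5,4) = 5; favorable C(3,3)*C(2,1) = 2; P = 2/5; answer 2/5

2/5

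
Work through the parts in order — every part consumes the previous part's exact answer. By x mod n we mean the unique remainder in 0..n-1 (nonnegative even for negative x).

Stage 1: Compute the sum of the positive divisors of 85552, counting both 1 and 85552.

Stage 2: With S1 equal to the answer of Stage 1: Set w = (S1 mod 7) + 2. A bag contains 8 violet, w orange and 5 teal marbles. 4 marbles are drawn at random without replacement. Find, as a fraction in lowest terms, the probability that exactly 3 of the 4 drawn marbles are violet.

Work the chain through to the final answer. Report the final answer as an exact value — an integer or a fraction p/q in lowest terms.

Stage 1: 85552 = 2^4 * 5347; sigma = (1 + 2 + 4 + 8 + 16) * (1 + 5347) = 31 * 5348 = 165788; answer 165788
Stage 2: S1 = 165788; w = 2; total draws C(15,4) = 1365; favorable C(8,3)*C(7,1) = 392; P = 56/195; answer 56/195

56/195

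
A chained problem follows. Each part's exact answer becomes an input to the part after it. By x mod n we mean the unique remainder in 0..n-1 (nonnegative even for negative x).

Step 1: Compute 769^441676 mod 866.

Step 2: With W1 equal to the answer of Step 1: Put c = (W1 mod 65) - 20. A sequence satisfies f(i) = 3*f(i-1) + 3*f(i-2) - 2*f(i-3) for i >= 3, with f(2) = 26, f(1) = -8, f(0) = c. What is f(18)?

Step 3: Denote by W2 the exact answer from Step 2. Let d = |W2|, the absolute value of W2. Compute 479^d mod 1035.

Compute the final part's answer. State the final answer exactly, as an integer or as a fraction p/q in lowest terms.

Step 1: squarings mod 866: 769^1=769, 769^2=749, 769^4=699, 769^8=177, 769^16=153, 769^32=27, 769^64=729, 769^128=583, 769^256=417, 769^512=689, 769^1024=153, 769^2048=27, 769^4096=729, 769^8192=583, 769^16384=417, 769^32768=689, 769^65536=153, 769^131072=27, 769^262144=729; 769^441676 = 769^4 * 769^8 * 769^64 * 769^256 * 769^1024 * 769^2048 * 769^4096 * 769^8192 * 769^32768 * 769^131072 * 769^262144 = 591 (mod 866); answer 591
Step 2: W1 = 591; c = -14; f(3) = 3*(26) + 3*(-8) - 2*(-14) = 82; iterating: f(3)=82, f(4)=340, f(5)=1214, f(6)=4498, f(7)=16456, f(8)=60434, f(9)=221674, f(10)=813412, f(11)=2984390, f(12)=10950058, f(13)=40176520, f(14)=147410954, f(15)=540862306, f(16)=1984466740, f(17)=7281165230, f(18)=26715171298; answer 26715171298
Step 3: W2 = 26715171298; d = 26715171298; squarings mod 1035: 479^1=479, 479^2=706, 479^4=601, 479^8=1021, 479^16=196, 479^32=121, 479^64=151, 479^128=31, 479^256=961, 479^512=301, 479^1024=556, 479^2048=706, 479^4096=601, 479^8192=1021, 479^16384=196, 479^32768=121, 479^65536=151, 479^131072=31, 479^262144=961, 479^524288=301, 479^1048576=556, 479^2097152=706, 479^4194304=601, 479^8388608=1021, 479^16777216=196, 479^33554432=121, 479^67108864=151, 479^134217728=31, 479^268435456=961, 479^536870912=301, 479^1073741824=556, 479^2147483648=706, 479^4294967296=601, 479^8589934592=1021, 479^17179869184=196; 479^26715171298 = 479^2 * 479^32 * 479^64 * 479^128 * 479^256 * 479^2048 * 479^8192 * 479^65536 * 479^524288 * 479^1048576 * 479^4194304 * 479^134217728 * 479^268435456 * 479^536870912 * 479^8589934592 * 479^17179869184 = 16 (mod 1035); answer 16

16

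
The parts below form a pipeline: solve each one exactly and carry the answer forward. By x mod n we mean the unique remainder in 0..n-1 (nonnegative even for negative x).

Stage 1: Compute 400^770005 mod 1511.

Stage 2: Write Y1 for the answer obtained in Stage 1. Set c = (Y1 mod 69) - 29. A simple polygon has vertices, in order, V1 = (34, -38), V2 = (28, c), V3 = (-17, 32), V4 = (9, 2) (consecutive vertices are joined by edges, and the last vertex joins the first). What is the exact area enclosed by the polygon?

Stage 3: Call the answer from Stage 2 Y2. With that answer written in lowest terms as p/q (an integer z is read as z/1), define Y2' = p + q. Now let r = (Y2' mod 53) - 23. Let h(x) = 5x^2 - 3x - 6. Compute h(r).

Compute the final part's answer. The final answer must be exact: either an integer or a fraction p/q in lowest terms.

Stage 1: squarings mod 1511: 400^1=400, 400^2=1345, 400^4=358, 400^8=1240, 400^16=913, 400^32=1008, 400^64=672, 400^128=1306, 400^256=1228, 400^512=6, 400^1024=36, 400^2048=1296, 400^4096=895, 400^8192=195, 400^16384=250, 400^32768=549, 400^65536=712, 400^131072=759, 400^262144=390, 400^524288=1000; 400^770005 = 400^1 * 400^4 * 400^16 * 400^64 * 400^128 * 400^256 * 400^512 * 400^1024 * 400^2048 * 400^4096 * 400^8192 * 400^32768 * 400^65536 * 400^131072 * 400^524288 = 1350 (mod 1511); answer 1350
Stage 2: Y1 = 1350; c = 10; cross terms: (34*10 - 28*-38)=1404, (28*32 - -17*10)=1066, (-17*2 - 9*32)=-322, (9*-38 - 34*2)=-410; twice the area = |1738| = 1738; area = 869; answer 869
Stage 3: Y2 = 869; threaded value p + q = 870; r = -1; 5*(-1)^2 - 3*(-1)^1 - 6 = (5) + (3) + (-6) = 2; answer 2

2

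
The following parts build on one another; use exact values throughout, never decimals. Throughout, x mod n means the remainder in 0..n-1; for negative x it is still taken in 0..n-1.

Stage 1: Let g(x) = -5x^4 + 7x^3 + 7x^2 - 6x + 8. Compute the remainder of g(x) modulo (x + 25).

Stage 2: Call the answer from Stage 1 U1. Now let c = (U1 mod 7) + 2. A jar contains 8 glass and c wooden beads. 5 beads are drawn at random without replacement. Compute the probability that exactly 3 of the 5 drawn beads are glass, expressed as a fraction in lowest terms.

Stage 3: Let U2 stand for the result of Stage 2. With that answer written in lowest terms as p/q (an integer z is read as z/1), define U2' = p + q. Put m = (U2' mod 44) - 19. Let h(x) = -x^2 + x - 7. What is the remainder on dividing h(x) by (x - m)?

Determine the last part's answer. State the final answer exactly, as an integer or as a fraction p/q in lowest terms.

-19

Stage 1: remainder = value at the root: -5*(-25)^4 + 7*(-25)^3 + 7*(-25)^2 - 6*(-25)^1 + 8 = (-1953125) + (-109375) + (4375) + (150) + (8) = -2057967; answer -2057967
Stage 2: U1 = -2057967; c = 7; total draws C(15,5) = 3003; favorable C(8,3)*C(7,2) = 1176; P = 56/143; answer 56/143
Stage 3: U2 = 56/143; threaded value p + q = 199; m = 4; remainder = value at the root: -1*(4)^2 + 1*(4)^1 - 7 = (-16) + (4) + (-7) = -19; answer -19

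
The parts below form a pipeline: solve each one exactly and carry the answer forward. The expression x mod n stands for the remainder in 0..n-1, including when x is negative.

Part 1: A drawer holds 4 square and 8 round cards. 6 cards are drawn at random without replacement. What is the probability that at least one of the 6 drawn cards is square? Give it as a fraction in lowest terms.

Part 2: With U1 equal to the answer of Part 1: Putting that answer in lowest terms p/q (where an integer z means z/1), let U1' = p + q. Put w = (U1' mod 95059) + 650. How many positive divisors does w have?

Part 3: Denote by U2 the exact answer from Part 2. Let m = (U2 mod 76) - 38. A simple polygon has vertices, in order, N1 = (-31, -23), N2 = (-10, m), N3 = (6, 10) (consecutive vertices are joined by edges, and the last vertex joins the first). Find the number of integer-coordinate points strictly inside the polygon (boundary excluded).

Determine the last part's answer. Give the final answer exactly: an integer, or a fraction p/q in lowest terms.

469

Part 1: total draws C(12,6) = 924; complement C(8,6) = 28; favorable 924 - 28 = 896; P = 32/33; answer 32/33
Part 2: U1 = 32/33; threaded value p + q = 65; w = 715; 715 = 5 * 11 * 13; number of divisors = (1+1) * (1+1) * (1+1) = 8; answer 8
Part 3: U2 = 8; m = -30; cross terms: (-31*-30 - -10*-23)=700, (-10*10 - 6*-30)=80, (6*-23 - -31*10)=172; twice the area = |952| = 952; area = 476; boundary points = 7 + 8 + 1 = 16; strictly interior points = area - boundary/2 + 1 = 469; answer 469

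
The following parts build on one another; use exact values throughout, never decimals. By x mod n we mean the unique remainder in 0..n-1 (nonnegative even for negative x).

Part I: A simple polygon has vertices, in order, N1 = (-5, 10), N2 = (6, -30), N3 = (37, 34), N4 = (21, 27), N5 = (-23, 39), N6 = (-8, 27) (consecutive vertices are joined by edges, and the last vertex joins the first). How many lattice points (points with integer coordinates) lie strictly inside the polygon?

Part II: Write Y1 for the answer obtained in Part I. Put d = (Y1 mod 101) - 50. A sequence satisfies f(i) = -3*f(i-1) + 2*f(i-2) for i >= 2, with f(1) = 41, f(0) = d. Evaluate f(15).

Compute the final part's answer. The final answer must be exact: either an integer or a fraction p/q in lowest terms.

2665874653

Part I: cross terms: (-5*-30 - 6*10)=90, (6*34 - 37*-30)=1314, (37*27 - 21*34)=285, (21*39 - -23*27)=1440, (-23*27 - -8*39)=-309, (-8*10 - -5*27)=55; twice the area = |2875| = 2875; area = 2875/2; boundary points = 1 + 1 + 1 + 4 + 3 + 1 = 11; strictly interior points = area - boundary/2 + 1 = 1433; answer 1433
Part II: Y1 = 1433; d = -31; f(2) = -3*(41) + 2*(-31) = -185; iterating: f(2)=-185, f(3)=637, f(4)=-2281, f(5)=8117, f(6)=-28913, f(7)=102973, f(8)=-366745, f(9)=1306181, f(10)=-4652033, f(11)=16568461, f(12)=-59009449, f(13)=210165269, f(14)=-748514705, f(15)=2665874653; answer 2665874653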